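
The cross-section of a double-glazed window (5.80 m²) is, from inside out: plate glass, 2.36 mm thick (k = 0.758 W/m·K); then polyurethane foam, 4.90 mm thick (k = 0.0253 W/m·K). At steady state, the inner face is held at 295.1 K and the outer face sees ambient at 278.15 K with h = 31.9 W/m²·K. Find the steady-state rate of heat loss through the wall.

Q = 431 W

Resistance network (inner→outer):
  R_plate glass = L/(kA) = 0.00236/(0.758·5.80) = 5.368×10^-4 K/W
  R_polyurethane foam = L/(kA) = 0.00490/(0.0253·5.80) = 0.03339 K/W
  R_conv,out = 1/(hA) = 1/(31.9·5.80) = 0.005405 K/W
ΣR = 5.368×10^-4 + 0.03339 + 0.005405 = 0.03933 K/W
Q = ΔT/ΣR = (295.1 K − 278.15 K)/0.03933 = 431 W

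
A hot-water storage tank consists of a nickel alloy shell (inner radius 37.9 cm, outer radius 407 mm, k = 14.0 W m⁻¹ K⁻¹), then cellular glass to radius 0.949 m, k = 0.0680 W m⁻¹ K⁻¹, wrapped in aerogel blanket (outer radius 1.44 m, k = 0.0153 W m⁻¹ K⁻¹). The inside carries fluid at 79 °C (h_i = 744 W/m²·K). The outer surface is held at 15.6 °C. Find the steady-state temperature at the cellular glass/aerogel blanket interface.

Resistance network (inner→outer):
  R_conv,in = 1/(4πr²h) = 1/(4π·0.379²·744) = 7.446×10^-4 K/W
  R_nickel alloy = (1/0.379 − 1/0.407)/(4πk) = 0.1815/(4π·14.0) = 0.001032 K/W
  R_cellular glass = (1/0.407 − 1/0.949)/(4πk) = 1.403/(4π·0.0680) = 1.642 K/W
  R_aerogel blanket = (1/0.949 − 1/1.44)/(4πk) = 0.3593/(4π·0.0153) = 1.869 K/W
ΣR = 7.446×10^-4 + 0.001032 + 1.642 + 1.869 = 3.513 K/W
Q = ΔT/ΣR = (79 °C − 15.6 °C)/3.513 = 18.05 W
From the inner boundary to the cellular glass/aerogel blanket interface, ΣR_partial = 1.644 K/W.
T_interface = T_in − Q·ΣR_partial = 79 °C − (18.05)(1.644) = 49.3 °C

T = 49.3 °C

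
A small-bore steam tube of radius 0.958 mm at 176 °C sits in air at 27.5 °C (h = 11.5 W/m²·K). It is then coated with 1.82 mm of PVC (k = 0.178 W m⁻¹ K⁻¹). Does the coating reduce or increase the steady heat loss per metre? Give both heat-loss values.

increases: 10.3 → 25.0 W/m

Critical radius for a cylinder: r_cr = k/h = 0.0155 m = 1.55 cm.
Outer radius after coating: r₂ = 9.58×10^-4 + 0.00182 = 0.002778 m.
Since r₁ < r_cr and r₂ ≤ r_cr, the coating moves toward the maximum at r_cr — heat loss rises.
Bare: R = 1/(2πr₁h) = 14.45 m·K/W; Q = 148.5/14.45 = 10.3 W/m.
Coated: R = R_cond + R_conv = 5.934 m·K/W; Q = 148.5/5.934 = 25.0 W/m.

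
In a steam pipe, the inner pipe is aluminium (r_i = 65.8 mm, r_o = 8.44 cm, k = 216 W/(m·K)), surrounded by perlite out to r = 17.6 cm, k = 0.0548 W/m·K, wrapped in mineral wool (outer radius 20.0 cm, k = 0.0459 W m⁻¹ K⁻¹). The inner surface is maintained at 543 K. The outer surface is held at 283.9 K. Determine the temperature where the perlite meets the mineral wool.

Series thermal resistances, inner to outer:
  R'_aluminium = ln(0.0844/0.0658)/(2πk) = 0.2489/(2π·216) = 1.834×10^-4 m·K/W
  R'_perlite = ln(0.176/0.0844)/(2πk) = 0.7349/(2π·0.0548) = 2.134 m·K/W
  R'_mineral wool = ln(0.200/0.176)/(2πk) = 0.1278/(2π·0.0459) = 0.4433 m·K/W
ΣR = 1.834×10^-4 + 2.134 + 0.4433 = 2.577 m·K/W
Q' = ΔT/ΣR = (543 K − 283.9 K)/2.577 = 100.5 W/m
From the inner boundary to the perlite/mineral wool interface, ΣR_partial = 2.134 m·K/W.
T_interface = T_in − Q'·ΣR_partial = 543 K − (100.5)(2.134) = 328.5 K

T = 328.5 K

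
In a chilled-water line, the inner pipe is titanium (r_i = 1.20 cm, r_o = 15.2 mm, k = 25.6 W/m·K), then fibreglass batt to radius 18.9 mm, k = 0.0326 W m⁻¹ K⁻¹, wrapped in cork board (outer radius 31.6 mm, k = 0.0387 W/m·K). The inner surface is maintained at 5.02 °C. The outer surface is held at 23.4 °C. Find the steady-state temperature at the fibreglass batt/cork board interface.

Series thermal resistances, inner to outer:
  R'_titanium = ln(0.0152/0.0120)/(2πk) = 0.2364/(2π·25.6) = 0.001470 m·K/W
  R'_fibreglass batt = ln(0.0189/0.0152)/(2πk) = 0.2179/(2π·0.0326) = 1.064 m·K/W
  R'_cork board = ln(0.0316/0.0189)/(2πk) = 0.5140/(2π·0.0387) = 2.114 m·K/W
ΣR = 0.001470 + 1.064 + 2.114 = 3.179 m·K/W
Q' = ΔT/ΣR = (5.02 °C − 23.4 °C)/3.179 = -5.782 W/m
From the inner boundary to the fibreglass batt/cork board interface, ΣR_partial = 1.065 m·K/W.
T_interface = T_in − Q'·ΣR_partial = 5.02 °C − (-5.782)(1.065) = 11.2 °C

T = 11.2 °C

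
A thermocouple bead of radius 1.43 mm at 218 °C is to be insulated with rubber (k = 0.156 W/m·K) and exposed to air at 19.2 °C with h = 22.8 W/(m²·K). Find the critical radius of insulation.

r_cr = 1.37 cm

For a sphere, r_cr = 2k_ins/h = 2·0.156/22.8 = 0.0137 m = 1.37 cm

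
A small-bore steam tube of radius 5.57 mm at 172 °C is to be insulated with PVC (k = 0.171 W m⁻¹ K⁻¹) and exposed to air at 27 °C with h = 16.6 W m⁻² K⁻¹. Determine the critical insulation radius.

r_cr = 1.03 cm

For a cylinder, r_cr = k_ins/h = 0.171/16.6 = 0.0103 m = 1.03 cm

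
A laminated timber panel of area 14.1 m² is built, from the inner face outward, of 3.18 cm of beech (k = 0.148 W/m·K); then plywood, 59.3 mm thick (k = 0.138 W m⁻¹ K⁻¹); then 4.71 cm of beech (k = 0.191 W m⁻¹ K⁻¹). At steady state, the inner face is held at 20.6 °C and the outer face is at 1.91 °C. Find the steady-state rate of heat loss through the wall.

Resistance network (inner→outer):
  R_beech = L/(kA) = 0.0318/(0.148·14.1) = 0.01524 K/W
  R_plywood = L/(kA) = 0.0593/(0.138·14.1) = 0.03048 K/W
  R_beech = L/(kA) = 0.0471/(0.191·14.1) = 0.01749 K/W
ΣR = 0.01524 + 0.03048 + 0.01749 = 0.06321 K/W
Q = ΔT/ΣR = (20.6 °C − 1.91 °C)/0.06321 = 296 W

Q = 296 W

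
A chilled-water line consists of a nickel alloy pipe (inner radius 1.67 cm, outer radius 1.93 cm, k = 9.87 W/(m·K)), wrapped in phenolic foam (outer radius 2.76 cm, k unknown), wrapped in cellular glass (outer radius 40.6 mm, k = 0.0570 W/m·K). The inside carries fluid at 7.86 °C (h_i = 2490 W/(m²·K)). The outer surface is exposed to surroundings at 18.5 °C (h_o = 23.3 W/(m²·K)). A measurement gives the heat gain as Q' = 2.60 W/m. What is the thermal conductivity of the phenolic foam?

k = 0.0200 W/m·K

ΣR = ΔT/Q' = |7.86 − 18.5|/2.60 = 4.092 m·K/W
Known resistances:
  R'_conv,in = 1/(2πr h) = 1/(2π·0.0167·2490) = 0.003827 m·K/W
  R'_nickel alloy = ln(0.0193/0.0167)/(2πk) = 0.1447/(2π·9.87) = 0.002333 m·K/W
  R'_cellular glass = ln(0.0406/0.0276)/(2πk) = 0.3860/(2π·0.0570) = 1.078 m·K/W
  R'_conv,out = 1/(2πr h) = 1/(2π·0.0406·23.3) = 0.1682 m·K/W
R_phenolic foam = ΣR − ΣR_known = 4.092 − 1.252 = 2.840 m·K/W
ln(r₂/r₁)/(2πk) = 2.840 ⇒ k = 0.3577/(2π·2.840) = 0.0200 W/m·K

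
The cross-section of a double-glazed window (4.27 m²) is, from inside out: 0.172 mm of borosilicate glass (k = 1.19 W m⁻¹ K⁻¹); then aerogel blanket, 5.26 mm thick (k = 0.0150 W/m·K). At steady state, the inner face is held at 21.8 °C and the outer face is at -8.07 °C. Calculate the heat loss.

Q = 364 W

Series thermal resistances, inner to outer:
  R_borosilicate glass = L/(kA) = 1.72×10^-4/(1.19·4.27) = 3.385×10^-5 K/W
  R_aerogel blanket = L/(kA) = 0.00526/(0.0150·4.27) = 0.08212 K/W
ΣR = 3.385×10^-5 + 0.08212 = 0.08215 K/W
Q = ΔT/ΣR = (21.8 °C − -8.07 °C)/0.08215 = 364 W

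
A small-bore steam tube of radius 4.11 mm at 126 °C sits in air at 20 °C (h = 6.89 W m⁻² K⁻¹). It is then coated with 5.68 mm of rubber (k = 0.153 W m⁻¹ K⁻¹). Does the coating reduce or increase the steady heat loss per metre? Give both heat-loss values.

increases: 18.9 → 32.5 W/m

Critical radius for a cylinder: r_cr = k/h = 0.0222 m = 2.22 cm.
Outer radius after coating: r₂ = 0.00411 + 0.00568 = 0.00979 m.
Since r₁ < r_cr and r₂ ≤ r_cr, the coating moves toward the maximum at r_cr — heat loss rises.
Bare: R = 1/(2πr₁h) = 5.620 m·K/W; Q = 106/5.620 = 18.9 W/m.
Coated: R = R_cond + R_conv = 3.262 m·K/W; Q = 106/3.262 = 32.5 W/m.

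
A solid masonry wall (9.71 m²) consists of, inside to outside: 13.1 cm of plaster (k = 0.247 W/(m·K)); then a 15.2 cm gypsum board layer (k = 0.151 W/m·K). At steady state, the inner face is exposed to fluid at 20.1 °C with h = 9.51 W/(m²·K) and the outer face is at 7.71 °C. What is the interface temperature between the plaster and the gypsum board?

Treat each layer as a resistance in series:
  R_conv,in = 1/(hA) = 1/(9.51·9.71) = 0.01083 K/W
  R_plaster = L/(kA) = 0.131/(0.247·9.71) = 0.05462 K/W
  R_gypsum board = L/(kA) = 0.152/(0.151·9.71) = 0.1037 K/W
ΣR = 0.01083 + 0.05462 + 0.1037 = 0.1691 K/W
Q = ΔT/ΣR = (20.1 °C − 7.71 °C)/0.1691 = 73.27 W
From the inner boundary to the plaster/gypsum board interface, ΣR_partial = 0.06545 K/W.
T_interface = T_in − Q·ΣR_partial = 20.1 °C − (73.27)(0.06545) = 15.3 °C

T = 15.3 °C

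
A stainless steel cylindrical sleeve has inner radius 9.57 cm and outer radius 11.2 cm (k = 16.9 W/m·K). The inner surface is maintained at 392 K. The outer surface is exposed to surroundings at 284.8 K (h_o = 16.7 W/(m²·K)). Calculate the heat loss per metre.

Q' = 1240 W/m

Resistance network (inner→outer):
  R'_stainless steel = ln(0.112/0.0957)/(2πk) = 0.1573/(2π·16.9) = 0.001481 m·K/W
  R'_conv,out = 1/(2πr h) = 1/(2π·0.112·16.7) = 0.08509 m·K/W
ΣR = 0.001481 + 0.08509 = 0.08657 m·K/W
Q' = ΔT/ΣR = (392 K − 284.8 K)/0.08657 = 1240 W/m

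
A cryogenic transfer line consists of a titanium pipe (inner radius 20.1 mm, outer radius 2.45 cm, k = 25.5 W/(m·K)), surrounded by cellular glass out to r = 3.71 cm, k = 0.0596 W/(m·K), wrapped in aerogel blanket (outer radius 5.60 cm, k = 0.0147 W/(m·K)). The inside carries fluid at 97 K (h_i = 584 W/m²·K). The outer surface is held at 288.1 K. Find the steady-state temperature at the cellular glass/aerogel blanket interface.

T = 135 K

Series thermal resistances, inner to outer:
  R'_conv,in = 1/(2πr h) = 1/(2π·0.0201·584) = 0.01356 m·K/W
  R'_titanium = ln(0.0245/0.0201)/(2πk) = 0.1980/(2π·25.5) = 0.001235 m·K/W
  R'_cellular glass = ln(0.0371/0.0245)/(2πk) = 0.4149/(2π·0.0596) = 1.108 m·K/W
  R'_aerogel blanket = ln(0.0560/0.0371)/(2πk) = 0.4117/(2π·0.0147) = 4.458 m·K/W
ΣR = 0.01356 + 0.001235 + 1.108 + 4.458 = 5.581 m·K/W
Q' = ΔT/ΣR = (97 K − 288.1 K)/5.581 = -34.24 W/m
From the inner boundary to the cellular glass/aerogel blanket interface, ΣR_partial = 1.123 m·K/W.
T_interface = T_in − Q'·ΣR_partial = 97 K − (-34.24)(1.123) = 135 K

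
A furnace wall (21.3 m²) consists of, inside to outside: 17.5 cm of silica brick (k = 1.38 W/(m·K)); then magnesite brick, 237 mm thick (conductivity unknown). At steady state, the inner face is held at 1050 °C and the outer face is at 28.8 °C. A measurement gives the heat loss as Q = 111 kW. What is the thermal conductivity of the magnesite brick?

ΣR = ΔT/Q = |1050 − 28.8|/1.11×10^5 = 0.009200 K/W
Known resistances:
  R_silica brick = L/(kA) = 0.175/(1.38·21.3) = 0.005954 K/W
R_magnesite brick = ΣR − ΣR_known = 0.009200 − 0.005954 = 0.003246 K/W
L/(kA) = 0.003246 ⇒ k = 0.237/(0.003246·21.3) = 3.43 W/m·K

k = 3.43 W/m·K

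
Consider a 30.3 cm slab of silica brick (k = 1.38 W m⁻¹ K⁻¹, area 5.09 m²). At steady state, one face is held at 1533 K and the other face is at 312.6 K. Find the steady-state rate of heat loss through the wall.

Q = kA·ΔT/L = 1.38 × 5.09 × |1533 K − 312.6 K| / 0.303 = 28300 W

Q = 28300 W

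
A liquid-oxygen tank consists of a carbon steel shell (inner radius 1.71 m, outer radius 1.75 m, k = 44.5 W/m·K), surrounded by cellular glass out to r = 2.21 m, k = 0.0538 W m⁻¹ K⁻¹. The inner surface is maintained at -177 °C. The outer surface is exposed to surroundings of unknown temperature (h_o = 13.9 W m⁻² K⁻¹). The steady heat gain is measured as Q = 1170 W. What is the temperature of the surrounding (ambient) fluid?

Sum the resistances:
  R_carbon steel = (1/1.71 − 1/1.75)/(4πk) = 0.01337/(4π·44.5) = 2.390×10^-5 K/W
  R_cellular glass = (1/1.75 − 1/2.21)/(4πk) = 0.1189/(4π·0.0538) = 0.1759 K/W
  R_conv,out = 1/(4πr²h) = 1/(4π·2.21²·13.9) = 0.001172 K/W
ΣR = 0.1771 K/W
ΔT = Q·ΣR = 1170 × 0.1771 = 207.2 K
Heat flows inward, so T_out = T_in + ΔT = -177 + 207.2 = 30.2 °C

T_out = 30.2 °C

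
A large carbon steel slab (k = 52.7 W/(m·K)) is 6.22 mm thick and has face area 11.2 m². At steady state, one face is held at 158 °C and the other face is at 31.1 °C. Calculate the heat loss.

Q = kA·ΔT/L = 52.7 × 11.2 × |158 °C − 31.1 °C| / 0.00622 = 1.20×10^7 W

Q = 1.20×10^7 W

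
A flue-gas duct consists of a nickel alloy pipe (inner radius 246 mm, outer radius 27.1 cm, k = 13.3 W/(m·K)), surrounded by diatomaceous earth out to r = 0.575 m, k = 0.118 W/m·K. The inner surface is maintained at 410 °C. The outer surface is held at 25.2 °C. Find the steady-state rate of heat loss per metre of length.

Treat each layer as a resistance in series:
  R'_nickel alloy = ln(0.271/0.246)/(2πk) = 0.09679/(2π·13.3) = 0.001158 m·K/W
  R'_diatomaceous earth = ln(0.575/0.271)/(2πk) = 0.7523/(2π·0.118) = 1.015 m·K/W
ΣR = 0.001158 + 1.015 = 1.016 m·K/W
Q' = ΔT/ΣR = (410 °C − 25.2 °C)/1.016 = 379 W/m

Q' = 379 W/m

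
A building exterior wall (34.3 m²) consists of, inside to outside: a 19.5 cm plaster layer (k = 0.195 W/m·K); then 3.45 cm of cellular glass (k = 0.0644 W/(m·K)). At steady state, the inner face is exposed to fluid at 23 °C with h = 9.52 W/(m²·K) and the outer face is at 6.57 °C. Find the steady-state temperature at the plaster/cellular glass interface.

Treat each layer as a resistance in series:
  R_conv,in = 1/(hA) = 1/(9.52·34.3) = 0.003062 K/W
  R_plaster = L/(kA) = 0.195/(0.195·34.3) = 0.02915 K/W
  R_cellular glass = L/(kA) = 0.0345/(0.0644·34.3) = 0.01562 K/W
ΣR = 0.003062 + 0.02915 + 0.01562 = 0.04783 K/W
Q = ΔT/ΣR = (23 °C − 6.57 °C)/0.04783 = 343.5 W
From the inner boundary to the plaster/cellular glass interface, ΣR_partial = 0.03221 K/W.
T_interface = T_in − Q·ΣR_partial = 23 °C − (343.5)(0.03221) = 11.9 °C

T = 11.9 °C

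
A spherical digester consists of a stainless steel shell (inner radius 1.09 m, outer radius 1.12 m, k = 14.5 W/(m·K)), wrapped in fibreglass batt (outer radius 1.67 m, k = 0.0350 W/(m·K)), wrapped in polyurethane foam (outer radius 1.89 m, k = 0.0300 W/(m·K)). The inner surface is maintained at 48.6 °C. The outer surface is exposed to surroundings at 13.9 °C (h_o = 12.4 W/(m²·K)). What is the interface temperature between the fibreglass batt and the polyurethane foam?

T = 21.5 °C

Series thermal resistances, inner to outer:
  R_stainless steel = (1/1.09 − 1/1.12)/(4πk) = 0.02457/(4π·14.5) = 1.349×10^-4 K/W
  R_fibreglass batt = (1/1.12 − 1/1.67)/(4πk) = 0.2941/(4π·0.0350) = 0.6686 K/W
  R_polyurethane foam = (1/1.67 − 1/1.89)/(4πk) = 0.06970/(4π·0.0300) = 0.1849 K/W
  R_conv,out = 1/(4πr²h) = 1/(4π·1.89²·12.4) = 0.001797 K/W
ΣR = 1.349×10^-4 + 0.6686 + 0.1849 + 0.001797 = 0.8554 K/W
Q = ΔT/ΣR = (48.6 °C − 13.9 °C)/0.8554 = 40.57 W
From the inner boundary to the fibreglass batt/polyurethane foam interface, ΣR_partial = 0.6687 K/W.
T_interface = T_in − Q·ΣR_partial = 48.6 °C − (40.57)(0.6687) = 21.5 °C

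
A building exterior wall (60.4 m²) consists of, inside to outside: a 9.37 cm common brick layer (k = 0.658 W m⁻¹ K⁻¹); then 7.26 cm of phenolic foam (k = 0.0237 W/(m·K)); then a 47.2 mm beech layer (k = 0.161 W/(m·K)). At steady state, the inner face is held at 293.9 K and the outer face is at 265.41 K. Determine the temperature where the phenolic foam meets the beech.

Series thermal resistances, inner to outer:
  R_common brick = L/(kA) = 0.0937/(0.658·60.4) = 0.002358 K/W
  R_phenolic foam = L/(kA) = 0.0726/(0.0237·60.4) = 0.05072 K/W
  R_beech = L/(kA) = 0.0472/(0.161·60.4) = 0.004854 K/W
ΣR = 0.002358 + 0.05072 + 0.004854 = 0.05793 K/W
Q = ΔT/ΣR = (293.9 K − 265.41 K)/0.05793 = 491.8 W
From the inner boundary to the phenolic foam/beech interface, ΣR_partial = 0.05308 K/W.
T_interface = T_in − Q·ΣR_partial = 293.9 K − (491.8)(0.05308) = 267.80 K

T = 267.80 K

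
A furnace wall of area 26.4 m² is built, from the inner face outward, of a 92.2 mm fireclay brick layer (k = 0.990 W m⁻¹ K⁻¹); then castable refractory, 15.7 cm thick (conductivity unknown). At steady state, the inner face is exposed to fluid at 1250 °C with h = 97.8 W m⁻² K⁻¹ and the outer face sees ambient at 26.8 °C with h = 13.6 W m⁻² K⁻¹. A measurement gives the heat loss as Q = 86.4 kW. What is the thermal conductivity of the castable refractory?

ΣR = ΔT/Q = |1250 − 26.8|/86400 = 0.01416 K/W
Known resistances:
  R_conv,in = 1/(hA) = 1/(97.8·26.4) = 3.873×10^-4 K/W
  R_fireclay brick = L/(kA) = 0.0922/(0.990·26.4) = 0.003528 K/W
  R_conv,out = 1/(hA) = 1/(13.6·26.4) = 0.002785 K/W
R_castable refractory = ΣR − ΣR_known = 0.01416 − 0.006700 = 0.007460 K/W
L/(kA) = 0.007460 ⇒ k = 0.157/(0.007460·26.4) = 0.797 W/m·K

k = 0.797 W/m·K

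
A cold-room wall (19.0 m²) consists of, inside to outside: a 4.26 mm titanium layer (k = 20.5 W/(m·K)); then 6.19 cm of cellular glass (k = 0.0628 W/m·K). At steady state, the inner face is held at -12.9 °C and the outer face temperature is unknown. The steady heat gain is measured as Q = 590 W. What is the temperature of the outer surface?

Series resistances:
  R_titanium = L/(kA) = 0.00426/(20.5·19.0) = 1.094×10^-5 K/W
  R_cellular glass = L/(kA) = 0.0619/(0.0628·19.0) = 0.05188 K/W
ΣR = 0.05189 K/W
ΔT = Q·ΣR = 590 × 0.05189 = 30.62 K
Heat flows inward, so T_out = T_in + ΔT = -12.9 + 30.62 = 17.7 °C

T_out = 17.7 °C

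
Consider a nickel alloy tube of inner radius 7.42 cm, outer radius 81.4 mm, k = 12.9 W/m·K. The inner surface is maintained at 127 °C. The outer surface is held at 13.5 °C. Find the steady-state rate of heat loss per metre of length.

Q' = 99.3 kW/m

Q' = 2πk·ΔT/ln(r₂/r₁) = 2π × 12.9 × 113.5 / ln(0.0814/0.0742) = 99300 W/m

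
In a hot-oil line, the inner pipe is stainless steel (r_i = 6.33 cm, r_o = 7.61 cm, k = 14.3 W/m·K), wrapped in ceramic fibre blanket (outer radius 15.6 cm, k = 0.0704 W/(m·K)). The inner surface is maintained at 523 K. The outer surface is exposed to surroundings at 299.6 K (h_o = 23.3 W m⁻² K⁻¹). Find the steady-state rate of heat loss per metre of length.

Q' = 134 W/m

Series thermal resistances, inner to outer:
  R'_stainless steel = ln(0.0761/0.0633)/(2πk) = 0.1842/(2π·14.3) = 0.002050 m·K/W
  R'_ceramic fibre blanket = ln(0.156/0.0761)/(2πk) = 0.7178/(2π·0.0704) = 1.623 m·K/W
  R'_conv,out = 1/(2πr h) = 1/(2π·0.156·23.3) = 0.04379 m·K/W
ΣR = 0.002050 + 1.623 + 0.04379 = 1.669 m·K/W
Q' = ΔT/ΣR = (523 K − 299.6 K)/1.669 = 134 W/m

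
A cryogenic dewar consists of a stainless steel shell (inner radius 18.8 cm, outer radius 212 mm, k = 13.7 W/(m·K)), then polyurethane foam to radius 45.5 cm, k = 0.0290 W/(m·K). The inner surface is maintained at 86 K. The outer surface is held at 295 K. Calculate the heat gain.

Resistance network (inner→outer):
  R_stainless steel = (1/0.188 − 1/0.212)/(4πk) = 0.6022/(4π·13.7) = 0.003498 K/W
  R_polyurethane foam = (1/0.212 − 1/0.455)/(4πk) = 2.519/(4π·0.0290) = 6.913 K/W
ΣR = 0.003498 + 6.913 = 6.916 K/W
Q = ΔT/ΣR = (86 K − 295 K)/6.916 = -30.2 W
(Negative Q ⇒ heat flows inward; heat gain = 30.2 W.)

Q = 30.2 W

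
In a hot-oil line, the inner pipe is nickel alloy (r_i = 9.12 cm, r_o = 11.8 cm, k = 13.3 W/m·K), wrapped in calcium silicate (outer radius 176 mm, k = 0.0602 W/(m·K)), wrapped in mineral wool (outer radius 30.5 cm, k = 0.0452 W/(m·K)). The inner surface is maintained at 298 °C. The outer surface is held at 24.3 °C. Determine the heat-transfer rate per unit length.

Series thermal resistances, inner to outer:
  R'_nickel alloy = ln(0.118/0.0912)/(2πk) = 0.2576/(2π·13.3) = 0.003083 m·K/W
  R'_calcium silicate = ln(0.176/0.118)/(2πk) = 0.3998/(2π·0.0602) = 1.057 m·K/W
  R'_mineral wool = ln(0.305/0.176)/(2πk) = 0.5498/(2π·0.0452) = 1.936 m·K/W
ΣR = 0.003083 + 1.057 + 1.936 = 2.996 m·K/W
Q' = ΔT/ΣR = (298 °C − 24.3 °C)/2.996 = 91.4 W/m

Q' = 91.4 W/m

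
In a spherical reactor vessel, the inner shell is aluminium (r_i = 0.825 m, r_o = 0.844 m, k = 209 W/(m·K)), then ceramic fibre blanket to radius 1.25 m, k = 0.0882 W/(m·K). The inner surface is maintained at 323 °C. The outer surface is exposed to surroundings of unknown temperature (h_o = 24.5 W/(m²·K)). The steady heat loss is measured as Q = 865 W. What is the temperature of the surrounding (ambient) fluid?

Series resistances:
  R_aluminium = (1/0.825 − 1/0.844)/(4πk) = 0.02729/(4π·209) = 1.039×10^-5 K/W
  R_ceramic fibre blanket = (1/0.844 − 1/1.25)/(4πk) = 0.3848/(4π·0.0882) = 0.3472 K/W
  R_conv,out = 1/(4πr²h) = 1/(4π·1.25²·24.5) = 0.002079 K/W
ΣR = 0.3493 K/W
ΔT = Q·ΣR = 865 × 0.3493 = 302.1 K
Heat flows outward, so T_out = T_in − ΔT = 323 − 302.1 = 20.9 °C

T_out = 20.9 °C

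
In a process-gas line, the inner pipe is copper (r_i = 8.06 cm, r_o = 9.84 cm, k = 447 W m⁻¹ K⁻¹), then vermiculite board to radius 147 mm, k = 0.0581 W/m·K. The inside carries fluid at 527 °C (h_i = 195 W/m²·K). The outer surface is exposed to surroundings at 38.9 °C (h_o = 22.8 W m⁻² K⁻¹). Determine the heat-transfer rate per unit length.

Series thermal resistances, inner to outer:
  R'_conv,in = 1/(2πr h) = 1/(2π·0.0806·195) = 0.01013 m·K/W
  R'_copper = ln(0.0984/0.0806)/(2πk) = 0.1995/(2π·447) = 7.105×10^-5 m·K/W
  R'_vermiculite board = ln(0.147/0.0984)/(2πk) = 0.4014/(2π·0.0581) = 1.100 m·K/W
  R'_conv,out = 1/(2πr h) = 1/(2π·0.147·22.8) = 0.04749 m·K/W
ΣR = 0.01013 + 7.105×10^-5 + 1.100 + 0.04749 = 1.158 m·K/W
Q' = ΔT/ΣR = (527 °C − 38.9 °C)/1.158 = 422 W/m

Q' = 422 W/m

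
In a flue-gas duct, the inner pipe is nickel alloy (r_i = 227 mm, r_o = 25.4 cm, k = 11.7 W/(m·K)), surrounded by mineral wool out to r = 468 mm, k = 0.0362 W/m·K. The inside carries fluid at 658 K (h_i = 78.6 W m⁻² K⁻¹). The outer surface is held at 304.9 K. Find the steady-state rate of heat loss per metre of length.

Q' = 131 W/m

Treat each layer as a resistance in series:
  R'_conv,in = 1/(2πr h) = 1/(2π·0.227·78.6) = 0.008920 m·K/W
  R'_nickel alloy = ln(0.254/0.227)/(2πk) = 0.1124/(2π·11.7) = 0.001529 m·K/W
  R'_mineral wool = ln(0.468/0.254)/(2πk) = 0.6111/(2π·0.0362) = 2.687 m·K/W
ΣR = 0.008920 + 0.001529 + 2.687 = 2.697 m·K/W
Q' = ΔT/ΣR = (658 K − 304.9 K)/2.697 = 131 W/m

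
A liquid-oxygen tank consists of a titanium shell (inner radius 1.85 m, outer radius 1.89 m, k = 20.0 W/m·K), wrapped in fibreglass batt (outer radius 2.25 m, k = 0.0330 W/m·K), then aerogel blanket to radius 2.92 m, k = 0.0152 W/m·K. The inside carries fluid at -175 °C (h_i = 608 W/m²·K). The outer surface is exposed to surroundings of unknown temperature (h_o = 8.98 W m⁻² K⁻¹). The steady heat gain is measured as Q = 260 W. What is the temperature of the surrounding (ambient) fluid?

Sum the resistances:
  R_conv,in = 1/(4πr²h) = 1/(4π·1.85²·608) = 3.824×10^-5 K/W
  R_titanium = (1/1.85 − 1/1.89)/(4πk) = 0.01144/(4π·20.0) = 4.552×10^-5 K/W
  R_fibreglass batt = (1/1.89 − 1/2.25)/(4πk) = 0.08466/(4π·0.0330) = 0.2041 K/W
  R_aerogel blanket = (1/2.25 − 1/2.92)/(4πk) = 0.1020/(4π·0.0152) = 0.5339 K/W
  R_conv,out = 1/(4πr²h) = 1/(4π·2.92²·8.98) = 0.001039 K/W
ΣR = 0.7392 K/W
ΔT = Q·ΣR = 260 × 0.7392 = 192.2 K
Heat flows inward, so T_out = T_in + ΔT = -175 + 192.2 = 17.2 °C

T_out = 17.2 °C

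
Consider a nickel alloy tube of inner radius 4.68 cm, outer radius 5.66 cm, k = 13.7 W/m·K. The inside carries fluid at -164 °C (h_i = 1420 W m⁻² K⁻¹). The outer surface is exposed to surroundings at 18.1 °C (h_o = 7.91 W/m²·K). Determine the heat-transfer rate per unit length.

Q' = 506 W/m

Series thermal resistances, inner to outer:
  R'_conv,in = 1/(2πr h) = 1/(2π·0.0468·1420) = 0.002395 m·K/W
  R'_nickel alloy = ln(0.0566/0.0468)/(2πk) = 0.1901/(2π·13.7) = 0.002209 m·K/W
  R'_conv,out = 1/(2πr h) = 1/(2π·0.0566·7.91) = 0.3555 m·K/W
ΣR = 0.002395 + 0.002209 + 0.3555 = 0.3601 m·K/W
Q' = ΔT/ΣR = (-164 °C − 18.1 °C)/0.3601 = -506 W/m
(Negative Q' ⇒ heat flows inward; heat gain = 506 W/m.)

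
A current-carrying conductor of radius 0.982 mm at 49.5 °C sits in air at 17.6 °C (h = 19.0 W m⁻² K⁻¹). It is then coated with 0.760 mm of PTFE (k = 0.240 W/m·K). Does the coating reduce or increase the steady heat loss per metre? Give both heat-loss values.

Critical radius for a cylinder: r_cr = k/h = 0.0126 m = 1.26 cm.
Outer radius after coating: r₂ = 9.82×10^-4 + 7.60×10^-4 = 0.001742 m.
Since r₁ < r_cr and r₂ ≤ r_cr, the coating moves toward the maximum at r_cr — heat loss rises.
Bare: R = 1/(2πr₁h) = 8.530 m·K/W; Q = 31.9/8.530 = 3.74 W/m.
Coated: R = R_cond + R_conv = 5.189 m·K/W; Q = 31.9/5.189 = 6.15 W/m.

increases: 3.74 → 6.15 W/m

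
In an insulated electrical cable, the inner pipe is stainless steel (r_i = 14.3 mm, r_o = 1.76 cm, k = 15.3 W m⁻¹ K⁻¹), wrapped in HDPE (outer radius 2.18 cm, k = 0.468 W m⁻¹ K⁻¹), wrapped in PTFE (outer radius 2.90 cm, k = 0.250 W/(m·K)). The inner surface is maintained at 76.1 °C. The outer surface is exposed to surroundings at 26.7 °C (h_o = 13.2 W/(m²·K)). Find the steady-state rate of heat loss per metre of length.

Q' = 73.5 W/m

Series thermal resistances, inner to outer:
  R'_stainless steel = ln(0.0176/0.0143)/(2πk) = 0.2076/(2π·15.3) = 0.002160 m·K/W
  R'_HDPE = ln(0.0218/0.0176)/(2πk) = 0.2140/(2π·0.468) = 0.07278 m·K/W
  R'_PTFE = ln(0.0290/0.0218)/(2πk) = 0.2854/(2π·0.250) = 0.1817 m·K/W
  R'_conv,out = 1/(2πr h) = 1/(2π·0.0290·13.2) = 0.4158 m·K/W
ΣR = 0.002160 + 0.07278 + 0.1817 + 0.4158 = 0.6724 m·K/W
Q' = ΔT/ΣR = (76.1 °C − 26.7 °C)/0.6724 = 73.5 W/m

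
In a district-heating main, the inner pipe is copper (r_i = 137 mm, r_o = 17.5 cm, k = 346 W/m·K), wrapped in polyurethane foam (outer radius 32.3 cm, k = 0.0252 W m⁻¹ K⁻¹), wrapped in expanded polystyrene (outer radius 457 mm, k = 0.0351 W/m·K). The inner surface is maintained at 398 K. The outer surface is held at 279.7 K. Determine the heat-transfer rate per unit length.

Q' = 21.7 W/m

Series thermal resistances, inner to outer:
  R'_copper = ln(0.175/0.137)/(2πk) = 0.2448/(2π·346) = 1.126×10^-4 m·K/W
  R'_polyurethane foam = ln(0.323/0.175)/(2πk) = 0.6129/(2π·0.0252) = 3.871 m·K/W
  R'_expanded polystyrene = ln(0.457/0.323)/(2πk) = 0.3470/(2π·0.0351) = 1.574 m·K/W
ΣR = 1.126×10^-4 + 3.871 + 1.574 = 5.445 m·K/W
Q' = ΔT/ΣR = (398 K − 279.7 K)/5.445 = 21.7 W/m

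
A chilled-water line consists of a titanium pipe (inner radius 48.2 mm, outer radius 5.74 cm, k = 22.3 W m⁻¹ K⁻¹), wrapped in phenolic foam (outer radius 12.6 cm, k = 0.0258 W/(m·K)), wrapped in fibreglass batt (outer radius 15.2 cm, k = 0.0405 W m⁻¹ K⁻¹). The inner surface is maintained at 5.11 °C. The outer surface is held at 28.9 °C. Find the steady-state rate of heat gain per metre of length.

Q' = 4.26 W/m

Resistance network (inner→outer):
  R'_titanium = ln(0.0574/0.0482)/(2πk) = 0.1747/(2π·22.3) = 0.001247 m·K/W
  R'_phenolic foam = ln(0.126/0.0574)/(2πk) = 0.7862/(2π·0.0258) = 4.850 m·K/W
  R'_fibreglass batt = ln(0.152/0.126)/(2πk) = 0.1876/(2π·0.0405) = 0.7372 m·K/W
ΣR = 0.001247 + 4.850 + 0.7372 = 5.588 m·K/W
Q' = ΔT/ΣR = (5.11 °C − 28.9 °C)/5.588 = -4.26 W/m
(Negative Q' ⇒ heat flows inward; heat gain = 4.26 W/m.)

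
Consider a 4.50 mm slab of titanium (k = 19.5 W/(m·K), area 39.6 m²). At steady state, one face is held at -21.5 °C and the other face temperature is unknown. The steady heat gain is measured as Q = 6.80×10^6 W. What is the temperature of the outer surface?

T_out = 18.1 °C

Series resistances:
  R_titanium = L/(kA) = 0.00450/(19.5·39.6) = 5.828×10^-6 K/W
ΣR = 5.828×10^-6 K/W
ΔT = Q·ΣR = 6.80×10^6 × 5.828×10^-6 = 39.63 K
Heat flows inward, so T_out = T_in + ΔT = -21.5 + 39.63 = 18.1 °C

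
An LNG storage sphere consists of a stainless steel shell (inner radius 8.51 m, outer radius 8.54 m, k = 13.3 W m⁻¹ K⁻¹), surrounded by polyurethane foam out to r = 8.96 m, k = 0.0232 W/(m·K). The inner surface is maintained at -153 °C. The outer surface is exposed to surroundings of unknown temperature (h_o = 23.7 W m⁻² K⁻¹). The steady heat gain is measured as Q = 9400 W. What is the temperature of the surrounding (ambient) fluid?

T_out = 24.4 °C

Sum the resistances:
  R_stainless steel = (1/8.51 − 1/8.54)/(4πk) = 4.128×10^-4/(4π·13.3) = 2.470×10^-6 K/W
  R_polyurethane foam = (1/8.54 − 1/8.96)/(4πk) = 0.005489/(4π·0.0232) = 0.01883 K/W
  R_conv,out = 1/(4πr²h) = 1/(4π·8.96²·23.7) = 4.182×10^-5 K/W
ΣR = 0.01887 K/W
ΔT = Q·ΣR = 9400 × 0.01887 = 177.4 K
Heat flows inward, so T_out = T_in + ΔT = -153 + 177.4 = 24.4 °C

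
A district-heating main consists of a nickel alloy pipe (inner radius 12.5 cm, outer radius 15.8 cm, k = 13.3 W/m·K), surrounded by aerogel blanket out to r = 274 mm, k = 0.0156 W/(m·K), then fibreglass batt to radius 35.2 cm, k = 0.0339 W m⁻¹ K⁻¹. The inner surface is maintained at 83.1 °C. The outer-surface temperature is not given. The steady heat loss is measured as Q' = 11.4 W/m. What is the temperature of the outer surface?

T_out = 5.63 °C

Series resistances:
  R'_nickel alloy = ln(0.158/0.125)/(2πk) = 0.2343/(2π·13.3) = 0.002804 m·K/W
  R'_aerogel blanket = ln(0.274/0.158)/(2πk) = 0.5505/(2π·0.0156) = 5.617 m·K/W
  R'_fibreglass batt = ln(0.352/0.274)/(2πk) = 0.2505/(2π·0.0339) = 1.176 m·K/W
ΣR = 6.796 m·K/W
ΔT = Q'·ΣR = 11.4 × 6.796 = 77.47 K
Heat flows outward, so T_out = T_in − ΔT = 83.1 − 77.47 = 5.63 °C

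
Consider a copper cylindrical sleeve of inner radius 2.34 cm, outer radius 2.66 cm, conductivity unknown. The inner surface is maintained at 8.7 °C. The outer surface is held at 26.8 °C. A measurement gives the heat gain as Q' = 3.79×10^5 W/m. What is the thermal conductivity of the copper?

k = 427 W/m·K

ΣR = ΔT/Q' = |8.7 − 26.8|/3.79×10^5 = 4.776×10^-5 m·K/W
ln(r₂/r₁)/(2πk) = 4.776×10^-5 ⇒ k = 0.1282/(2π·4.776×10^-5) = 427 W/m·K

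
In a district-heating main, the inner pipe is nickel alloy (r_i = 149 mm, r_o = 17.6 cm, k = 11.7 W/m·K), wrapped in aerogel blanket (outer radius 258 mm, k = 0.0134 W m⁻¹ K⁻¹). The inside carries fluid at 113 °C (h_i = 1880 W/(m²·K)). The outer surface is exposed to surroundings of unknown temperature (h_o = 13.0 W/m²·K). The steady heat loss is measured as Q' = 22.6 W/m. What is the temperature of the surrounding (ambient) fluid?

Sum the resistances:
  R'_conv,in = 1/(2πr h) = 1/(2π·0.149·1880) = 5.682×10^-4 m·K/W
  R'_nickel alloy = ln(0.176/0.149)/(2πk) = 0.1665/(2π·11.7) = 0.002265 m·K/W
  R'_aerogel blanket = ln(0.258/0.176)/(2πk) = 0.3825/(2π·0.0134) = 4.543 m·K/W
  R'_conv,out = 1/(2πr h) = 1/(2π·0.258·13.0) = 0.04745 m·K/W
ΣR = 4.593 m·K/W
ΔT = Q'·ΣR = 22.6 × 4.593 = 103.8 K
Heat flows outward, so T_out = T_in − ΔT = 113 − 103.8 = 9.2 °C

T_out = 9.2 °C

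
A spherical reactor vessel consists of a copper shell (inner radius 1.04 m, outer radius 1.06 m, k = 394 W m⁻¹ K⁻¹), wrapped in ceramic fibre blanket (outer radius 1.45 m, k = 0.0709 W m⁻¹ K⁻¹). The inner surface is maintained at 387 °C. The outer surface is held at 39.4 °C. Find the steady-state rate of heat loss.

Series thermal resistances, inner to outer:
  R_copper = (1/1.04 − 1/1.06)/(4πk) = 0.01814/(4π·394) = 3.664×10^-6 K/W
  R_ceramic fibre blanket = (1/1.06 − 1/1.45)/(4πk) = 0.2537/(4π·0.0709) = 0.2848 K/W
ΣR = 3.664×10^-6 + 0.2848 = 0.2848 K/W
Q = ΔT/ΣR = (387 °C − 39.4 °C)/0.2848 = 1220 W

Q = 1220 W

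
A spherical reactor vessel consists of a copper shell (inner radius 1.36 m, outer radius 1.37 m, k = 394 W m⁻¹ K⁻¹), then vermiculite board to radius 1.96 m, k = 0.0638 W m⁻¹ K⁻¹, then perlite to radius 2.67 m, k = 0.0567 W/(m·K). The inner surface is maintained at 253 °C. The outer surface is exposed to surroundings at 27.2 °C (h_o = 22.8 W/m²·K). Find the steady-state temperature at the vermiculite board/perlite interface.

T = 120 °C

Resistance network (inner→outer):
  R_copper = (1/1.36 − 1/1.37)/(4πk) = 0.005367/(4π·394) = 1.084×10^-6 K/W
  R_vermiculite board = (1/1.37 − 1/1.96)/(4πk) = 0.2197/(4π·0.0638) = 0.2741 K/W
  R_perlite = (1/1.96 − 1/2.67)/(4πk) = 0.1357/(4π·0.0567) = 0.1904 K/W
  R_conv,out = 1/(4πr²h) = 1/(4π·2.67²·22.8) = 4.896×10^-4 K/W
ΣR = 1.084×10^-6 + 0.2741 + 0.1904 + 4.896×10^-4 = 0.4650 K/W
Q = ΔT/ΣR = (253 °C − 27.2 °C)/0.4650 = 485.6 W
From the inner boundary to the vermiculite board/perlite interface, ΣR_partial = 0.2741 K/W.
T_interface = T_in − Q·ΣR_partial = 253 °C − (485.6)(0.2741) = 120 °C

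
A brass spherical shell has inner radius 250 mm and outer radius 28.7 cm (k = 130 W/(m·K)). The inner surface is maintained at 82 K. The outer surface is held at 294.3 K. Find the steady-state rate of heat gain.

Q = 4πk·ΔT/(1/r₁ − 1/r₂) = 4π × 130 × 212.3 / (1/0.250 − 1/0.287) = 6.73×10^5 W

Q = 6.73×10^5 W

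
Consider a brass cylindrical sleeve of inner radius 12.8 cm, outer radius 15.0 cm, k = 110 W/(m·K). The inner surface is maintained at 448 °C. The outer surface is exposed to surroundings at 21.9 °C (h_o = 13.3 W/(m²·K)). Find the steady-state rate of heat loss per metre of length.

Treat each layer as a resistance in series:
  R'_brass = ln(0.150/0.128)/(2πk) = 0.1586/(2π·110) = 2.295×10^-4 m·K/W
  R'_conv,out = 1/(2πr h) = 1/(2π·0.150·13.3) = 0.07978 m·K/W
ΣR = 2.295×10^-4 + 0.07978 = 0.08001 m·K/W
Q' = ΔT/ΣR = (448 °C − 21.9 °C)/0.08001 = 5330 W/m

Q' = 5330 W/m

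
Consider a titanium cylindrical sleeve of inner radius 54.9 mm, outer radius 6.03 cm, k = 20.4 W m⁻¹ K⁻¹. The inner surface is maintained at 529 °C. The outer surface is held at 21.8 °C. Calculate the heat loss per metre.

Q' = 693 kW/m

Q' = 2πk·ΔT/ln(r₂/r₁) = 2π × 20.4 × 507.2 / ln(0.0603/0.0549) = 6.93×10^5 W/m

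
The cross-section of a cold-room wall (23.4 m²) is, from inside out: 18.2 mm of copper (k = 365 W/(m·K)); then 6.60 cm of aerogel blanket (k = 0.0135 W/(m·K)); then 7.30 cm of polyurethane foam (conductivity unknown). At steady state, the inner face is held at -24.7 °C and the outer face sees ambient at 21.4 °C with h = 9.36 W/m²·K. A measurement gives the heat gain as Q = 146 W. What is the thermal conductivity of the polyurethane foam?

k = 0.0305 W/m·K

ΣR = ΔT/Q = |-24.7 − 21.4|/146 = 0.3158 K/W
Known resistances:
  R_copper = L/(kA) = 0.0182/(365·23.4) = 2.131×10^-6 K/W
  R_aerogel blanket = L/(kA) = 0.0660/(0.0135·23.4) = 0.2089 K/W
  R_conv,out = 1/(hA) = 1/(9.36·23.4) = 0.004566 K/W
R_polyurethane foam = ΣR − ΣR_known = 0.3158 − 0.2135 = 0.1023 K/W
L/(kA) = 0.1023 ⇒ k = 0.0730/(0.1023·23.4) = 0.0305 W/m·K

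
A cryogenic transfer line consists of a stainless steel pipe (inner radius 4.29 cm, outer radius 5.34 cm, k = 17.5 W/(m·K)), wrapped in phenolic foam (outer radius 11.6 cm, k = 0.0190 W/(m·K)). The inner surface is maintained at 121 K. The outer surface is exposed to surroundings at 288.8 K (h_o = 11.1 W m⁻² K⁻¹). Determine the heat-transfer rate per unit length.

Q' = 25.3 W/m

Series thermal resistances, inner to outer:
  R'_stainless steel = ln(0.0534/0.0429)/(2πk) = 0.2189/(2π·17.5) = 0.001991 m·K/W
  R'_phenolic foam = ln(0.116/0.0534)/(2πk) = 0.7758/(2π·0.0190) = 6.498 m·K/W
  R'_conv,out = 1/(2πr h) = 1/(2π·0.116·11.1) = 0.1236 m·K/W
ΣR = 0.001991 + 6.498 + 0.1236 = 6.624 m·K/W
Q' = ΔT/ΣR = (121 K − 288.8 K)/6.624 = -25.3 W/m
(Negative Q' ⇒ heat flows inward; heat gain = 25.3 W/m.)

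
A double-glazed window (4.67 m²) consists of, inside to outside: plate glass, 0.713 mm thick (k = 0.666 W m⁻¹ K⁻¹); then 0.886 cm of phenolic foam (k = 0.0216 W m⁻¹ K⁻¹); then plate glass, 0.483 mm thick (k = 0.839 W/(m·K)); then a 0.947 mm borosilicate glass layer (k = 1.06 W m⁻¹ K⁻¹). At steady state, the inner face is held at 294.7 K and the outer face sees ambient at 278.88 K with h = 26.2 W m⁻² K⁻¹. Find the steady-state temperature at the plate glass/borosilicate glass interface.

Treat each layer as a resistance in series:
  R_plate glass = L/(kA) = 7.13×10^-4/(0.666·4.67) = 2.292×10^-4 K/W
  R_phenolic foam = L/(kA) = 0.00886/(0.0216·4.67) = 0.08783 K/W
  R_plate glass = L/(kA) = 4.83×10^-4/(0.839·4.67) = 1.233×10^-4 K/W
  R_borosilicate glass = L/(kA) = 9.47×10^-4/(1.06·4.67) = 1.913×10^-4 K/W
  R_conv,out = 1/(hA) = 1/(26.2·4.67) = 0.008173 K/W
ΣR = 2.292×10^-4 + 0.08783 + 1.233×10^-4 + 1.913×10^-4 + 0.008173 = 0.09655 K/W
Q = ΔT/ΣR = (294.7 K − 278.88 K)/0.09655 = 163.9 W
From the inner boundary to the plate glass/borosilicate glass interface, ΣR_partial = 0.08818 K/W.
T_interface = T_in − Q·ΣR_partial = 294.7 K − (163.9)(0.08818) = 280.25 K

T = 280.25 K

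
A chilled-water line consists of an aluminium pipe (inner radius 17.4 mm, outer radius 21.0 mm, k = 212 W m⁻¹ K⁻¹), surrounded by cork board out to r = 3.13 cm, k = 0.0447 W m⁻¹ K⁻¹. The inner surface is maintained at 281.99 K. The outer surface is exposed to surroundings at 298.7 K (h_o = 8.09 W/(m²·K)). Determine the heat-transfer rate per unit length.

Q' = 8.15 W/m

Resistance network (inner→outer):
  R'_aluminium = ln(0.0210/0.0174)/(2πk) = 0.1881/(2π·212) = 1.412×10^-4 m·K/W
  R'_cork board = ln(0.0313/0.0210)/(2πk) = 0.3991/(2π·0.0447) = 1.421 m·K/W
  R'_conv,out = 1/(2πr h) = 1/(2π·0.0313·8.09) = 0.6285 m·K/W
ΣR = 1.412×10^-4 + 1.421 + 0.6285 = 2.050 m·K/W
Q' = ΔT/ΣR = (281.99 K − 298.7 K)/2.050 = -8.15 W/m
(Negative Q' ⇒ heat flows inward; heat gain = 8.15 W/m.)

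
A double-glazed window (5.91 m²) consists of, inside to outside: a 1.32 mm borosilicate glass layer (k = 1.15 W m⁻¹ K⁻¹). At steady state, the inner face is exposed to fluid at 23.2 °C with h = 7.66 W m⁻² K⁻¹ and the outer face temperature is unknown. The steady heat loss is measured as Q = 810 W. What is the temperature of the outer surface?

T_out = 5.15 °C

Series resistances:
  R_conv,in = 1/(hA) = 1/(7.66·5.91) = 0.02209 K/W
  R_borosilicate glass = L/(kA) = 0.00132/(1.15·5.91) = 1.942×10^-4 K/W
ΣR = 0.02228 K/W
ΔT = Q·ΣR = 810 × 0.02228 = 18.05 K
Heat flows outward, so T_out = T_in − ΔT = 23.2 − 18.05 = 5.15 °C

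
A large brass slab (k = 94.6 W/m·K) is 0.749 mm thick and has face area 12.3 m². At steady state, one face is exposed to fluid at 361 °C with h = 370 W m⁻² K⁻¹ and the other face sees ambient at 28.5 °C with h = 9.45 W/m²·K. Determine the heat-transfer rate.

Q = 37.7 kW

Series thermal resistances, inner to outer:
  R_conv,in = 1/(hA) = 1/(370·12.3) = 2.197×10^-4 K/W
  R_brass = L/(kA) = 7.49×10^-4/(94.6·12.3) = 6.437×10^-7 K/W
  R_conv,out = 1/(hA) = 1/(9.45·12.3) = 0.008603 K/W
ΣR = 2.197×10^-4 + 6.437×10^-7 + 0.008603 = 0.008823 K/W
Q = ΔT/ΣR = (361 °C − 28.5 °C)/0.008823 = 37700 W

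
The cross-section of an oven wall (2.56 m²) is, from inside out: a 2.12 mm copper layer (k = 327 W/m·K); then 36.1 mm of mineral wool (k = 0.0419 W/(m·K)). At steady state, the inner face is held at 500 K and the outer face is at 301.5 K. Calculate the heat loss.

Series thermal resistances, inner to outer:
  R_copper = L/(kA) = 0.00212/(327·2.56) = 2.532×10^-6 K/W
  R_mineral wool = L/(kA) = 0.0361/(0.0419·2.56) = 0.3366 K/W
ΣR = 2.532×10^-6 + 0.3366 = 0.3366 K/W
Q = ΔT/ΣR = (500 K − 301.5 K)/0.3366 = 590 W

Q = 590 W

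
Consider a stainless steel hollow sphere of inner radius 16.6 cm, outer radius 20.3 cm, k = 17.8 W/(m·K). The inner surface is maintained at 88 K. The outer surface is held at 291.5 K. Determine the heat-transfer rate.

Q = 41.5 kW

Q = 4πk·ΔT/(1/r₁ − 1/r₂) = 4π × 17.8 × 203.5 / (1/0.166 − 1/0.203) = 41500 W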